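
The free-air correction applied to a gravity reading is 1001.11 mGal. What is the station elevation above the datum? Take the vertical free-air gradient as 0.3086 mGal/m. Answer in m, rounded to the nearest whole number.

3244

h = 1001.11 / 0.3086 = 3244.04 m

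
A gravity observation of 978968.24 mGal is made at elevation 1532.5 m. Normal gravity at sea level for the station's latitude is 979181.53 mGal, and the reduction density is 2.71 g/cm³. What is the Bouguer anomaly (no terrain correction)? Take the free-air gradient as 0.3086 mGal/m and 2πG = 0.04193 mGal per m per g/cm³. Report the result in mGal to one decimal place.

85.5

Free-air correction = 0.3086 × 1532.5 = 472.93 mGal
Free-air anomaly = 978968.24 − 979181.53 + (472.93) = 259.64 mGal
Bouguer slab correction = 0.04193 × 2.71 × 1532.5 = 174.14 mGal
Simple Bouguer anomaly = 259.64 − (174.14) = 85.50 mGal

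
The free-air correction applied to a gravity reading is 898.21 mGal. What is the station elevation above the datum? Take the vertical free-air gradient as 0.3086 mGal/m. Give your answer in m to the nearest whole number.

2911

h = 898.21 / 0.3086 = 2910.60 m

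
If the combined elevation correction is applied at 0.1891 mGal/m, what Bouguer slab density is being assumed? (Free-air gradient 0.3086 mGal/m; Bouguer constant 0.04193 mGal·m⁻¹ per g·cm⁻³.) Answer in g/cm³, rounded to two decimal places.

2.85

0.1891 = 0.3086 − 0.04193 × ρ
ρ = (0.3086 − 0.1891) / 0.04193 = 2.85 g/cm³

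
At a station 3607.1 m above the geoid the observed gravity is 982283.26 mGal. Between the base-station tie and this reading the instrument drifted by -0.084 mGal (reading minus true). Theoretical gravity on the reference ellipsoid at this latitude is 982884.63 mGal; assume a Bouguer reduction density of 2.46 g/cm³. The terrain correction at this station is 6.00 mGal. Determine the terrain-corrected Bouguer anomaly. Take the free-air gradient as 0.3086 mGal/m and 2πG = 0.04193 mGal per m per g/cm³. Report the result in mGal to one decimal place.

145.8

Drift-corrected reading = 982283.26 − (-0.084) = 982283.344 mGal
Free-air correction = 0.3086 × 3607.1 = 1113.15 mGal
Free-air anomaly = 982283.344 − 982884.63 + (1113.15) = 511.864 mGal
Bouguer slab correction = 0.04193 × 2.46 × 3607.1 = 372.06 mGal
Simple Bouguer anomaly = 511.864 − (372.06) = 139.804 mGal
Complete Bouguer anomaly = 139.804 + 6.00 = 145.804 mGal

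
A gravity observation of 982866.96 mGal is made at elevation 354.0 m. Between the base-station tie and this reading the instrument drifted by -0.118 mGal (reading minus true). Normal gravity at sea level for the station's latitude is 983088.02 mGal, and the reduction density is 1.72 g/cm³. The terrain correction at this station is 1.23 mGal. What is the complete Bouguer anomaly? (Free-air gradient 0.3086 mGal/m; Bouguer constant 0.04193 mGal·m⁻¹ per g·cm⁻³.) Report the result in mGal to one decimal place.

-136.0

Drift-corrected reading = 982866.96 − (-0.118) = 982867.078 mGal
Free-air correction = 0.3086 × 354.0 = 109.24 mGal
Free-air anomaly = 982867.078 − 983088.02 + (109.24) = -111.702 mGal
Bouguer slab correction = 0.04193 × 1.72 × 354.0 = 25.53 mGal
Simple Bouguer anomaly = -111.702 − (25.53) = -137.232 mGal
Complete Bouguer anomaly = -137.232 + 1.23 = -136.002 mGal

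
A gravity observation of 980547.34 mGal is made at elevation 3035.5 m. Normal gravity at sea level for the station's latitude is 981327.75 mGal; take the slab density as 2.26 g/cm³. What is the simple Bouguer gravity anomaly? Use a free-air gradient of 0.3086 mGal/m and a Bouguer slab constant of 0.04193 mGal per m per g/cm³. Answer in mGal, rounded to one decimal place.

Free-air correction = 0.3086 × 3035.5 = 936.76 mGal
Free-air anomaly = 980547.34 − 981327.75 + (936.76) = 156.35 mGal
Bouguer slab correction = 0.04193 × 2.26 × 3035.5 = 287.65 mGal
Simple Bouguer anomaly = 156.35 − (287.65) = -131.30 mGal

-131.3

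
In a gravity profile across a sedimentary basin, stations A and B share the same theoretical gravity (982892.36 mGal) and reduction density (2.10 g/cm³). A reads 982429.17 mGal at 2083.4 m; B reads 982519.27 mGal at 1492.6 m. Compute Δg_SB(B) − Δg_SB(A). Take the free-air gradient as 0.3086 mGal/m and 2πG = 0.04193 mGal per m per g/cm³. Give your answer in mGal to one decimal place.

-40.2

Δg_SB(A) = 982429.17 − 982892.36 + 0.3086×2083.4 − 0.04193×2.10×2083.4 = -3.70 mGal
Δg_SB(B) = 982519.27 − 982892.36 + 0.3086×1492.6 − 0.04193×2.10×1492.6 = -43.90 mGal
Difference = -43.90 − (-3.70) = -40.20 mGal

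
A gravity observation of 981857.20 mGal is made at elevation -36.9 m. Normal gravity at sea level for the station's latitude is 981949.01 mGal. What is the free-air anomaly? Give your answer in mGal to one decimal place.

-103.2

Free-air correction = 0.3086 × -36.9 = -11.39 mGal
Free-air anomaly = 981857.20 − 981949.01 + (-11.39) = -103.20 mGal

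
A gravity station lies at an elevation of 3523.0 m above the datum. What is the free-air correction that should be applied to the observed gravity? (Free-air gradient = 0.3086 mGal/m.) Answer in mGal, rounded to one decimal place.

Free-air correction = 0.3086 × 3523.0 = 1087.2 mGal

1087.2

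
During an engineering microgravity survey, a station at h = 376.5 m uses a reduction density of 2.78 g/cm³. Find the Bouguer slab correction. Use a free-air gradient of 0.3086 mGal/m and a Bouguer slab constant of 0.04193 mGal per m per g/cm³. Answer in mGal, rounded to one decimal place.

Bouguer slab correction = 0.04193 × 2.78 × 376.5 = 43.9 mGal

43.9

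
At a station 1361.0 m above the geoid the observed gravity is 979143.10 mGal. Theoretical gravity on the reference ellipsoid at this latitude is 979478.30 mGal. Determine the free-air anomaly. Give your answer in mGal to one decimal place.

Free-air correction = 0.3086 × 1361.0 = 420.00 mGal
Free-air anomaly = 979143.10 − 979478.30 + (420.00) = 84.80 mGal

84.8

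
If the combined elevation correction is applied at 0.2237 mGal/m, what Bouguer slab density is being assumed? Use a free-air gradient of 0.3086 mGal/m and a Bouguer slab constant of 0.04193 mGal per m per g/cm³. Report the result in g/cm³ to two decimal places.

0.2237 = 0.3086 − 0.04193 × ρ
ρ = (0.3086 − 0.2237) / 0.04193 = 2.02 g/cm³

2.02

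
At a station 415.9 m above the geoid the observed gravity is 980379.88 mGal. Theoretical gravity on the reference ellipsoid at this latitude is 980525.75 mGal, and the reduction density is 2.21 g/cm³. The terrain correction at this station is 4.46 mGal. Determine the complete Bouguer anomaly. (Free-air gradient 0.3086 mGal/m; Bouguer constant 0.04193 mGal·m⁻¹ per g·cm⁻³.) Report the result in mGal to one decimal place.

Free-air correction = 0.3086 × 415.9 = 128.35 mGal
Free-air anomaly = 980379.88 − 980525.75 + (128.35) = -17.52 mGal
Bouguer slab correction = 0.04193 × 2.21 × 415.9 = 38.54 mGal
Simple Bouguer anomaly = -17.52 − (38.54) = -56.06 mGal
Complete Bouguer anomaly = -56.06 + 4.46 = -51.60 mGal

-51.6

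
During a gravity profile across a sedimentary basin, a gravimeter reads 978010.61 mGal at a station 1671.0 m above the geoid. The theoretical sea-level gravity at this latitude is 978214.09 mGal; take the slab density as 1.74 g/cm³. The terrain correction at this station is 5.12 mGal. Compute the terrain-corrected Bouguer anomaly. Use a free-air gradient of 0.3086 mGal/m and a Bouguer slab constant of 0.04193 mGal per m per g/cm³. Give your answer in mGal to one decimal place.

Free-air correction = 0.3086 × 1671.0 = 515.67 mGal
Free-air anomaly = 978010.61 − 978214.09 + (515.67) = 312.19 mGal
Bouguer slab correction = 0.04193 × 1.74 × 1671.0 = 121.91 mGal
Simple Bouguer anomaly = 312.19 − (121.91) = 190.28 mGal
Complete Bouguer anomaly = 190.28 + 5.12 = 195.40 mGal

195.4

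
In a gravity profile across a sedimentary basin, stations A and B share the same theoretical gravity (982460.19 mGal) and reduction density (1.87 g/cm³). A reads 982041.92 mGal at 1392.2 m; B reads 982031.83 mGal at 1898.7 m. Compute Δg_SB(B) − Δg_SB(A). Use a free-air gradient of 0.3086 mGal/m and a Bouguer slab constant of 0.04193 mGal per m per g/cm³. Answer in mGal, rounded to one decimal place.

Δg_SB(A) = 982041.92 − 982460.19 + 0.3086×1392.2 − 0.04193×1.87×1392.2 = -97.80 mGal
Δg_SB(B) = 982031.83 − 982460.19 + 0.3086×1898.7 − 0.04193×1.87×1898.7 = 8.70 mGal
Difference = 8.70 − (-97.80) = 106.50 mGal

106.5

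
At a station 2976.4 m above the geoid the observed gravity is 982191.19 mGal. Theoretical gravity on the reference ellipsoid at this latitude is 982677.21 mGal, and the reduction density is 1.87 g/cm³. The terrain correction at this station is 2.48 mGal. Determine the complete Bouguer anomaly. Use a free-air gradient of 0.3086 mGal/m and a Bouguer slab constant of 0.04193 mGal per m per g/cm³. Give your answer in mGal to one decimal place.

Free-air correction = 0.3086 × 2976.4 = 918.52 mGal
Free-air anomaly = 982191.19 − 982677.21 + (918.52) = 432.50 mGal
Bouguer slab correction = 0.04193 × 1.87 × 2976.4 = 233.38 mGal
Simple Bouguer anomaly = 432.50 − (233.38) = 199.12 mGal
Complete Bouguer anomaly = 199.12 + 2.48 = 201.60 mGal

201.6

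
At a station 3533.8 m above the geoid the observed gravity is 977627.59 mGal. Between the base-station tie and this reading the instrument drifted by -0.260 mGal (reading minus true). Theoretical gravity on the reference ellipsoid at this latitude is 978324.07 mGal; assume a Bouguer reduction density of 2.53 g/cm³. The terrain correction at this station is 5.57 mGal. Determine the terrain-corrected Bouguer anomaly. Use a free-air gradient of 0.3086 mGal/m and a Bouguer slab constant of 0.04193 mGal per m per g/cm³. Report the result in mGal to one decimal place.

25.0

Drift-corrected reading = 977627.59 − (-0.260) = 977627.850 mGal
Free-air correction = 0.3086 × 3533.8 = 1090.53 mGal
Free-air anomaly = 977627.850 − 978324.07 + (1090.53) = 394.310 mGal
Bouguer slab correction = 0.04193 × 2.53 × 3533.8 = 374.88 mGal
Simple Bouguer anomaly = 394.310 − (374.88) = 19.430 mGal
Complete Bouguer anomaly = 19.430 + 5.57 = 25.000 mGal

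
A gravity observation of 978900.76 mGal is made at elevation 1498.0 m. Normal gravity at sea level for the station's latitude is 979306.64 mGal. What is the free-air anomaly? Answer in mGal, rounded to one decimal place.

Free-air correction = 0.3086 × 1498.0 = 462.28 mGal
Free-air anomaly = 978900.76 − 979306.64 + (462.28) = 56.40 mGal

56.4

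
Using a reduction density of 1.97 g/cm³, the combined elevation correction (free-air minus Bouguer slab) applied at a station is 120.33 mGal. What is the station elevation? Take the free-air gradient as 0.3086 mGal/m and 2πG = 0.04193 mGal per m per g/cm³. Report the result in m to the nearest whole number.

532

Combined gradient = 0.3086 − 0.04193 × 1.97 = 0.2259979 mGal/m
h = 120.33 / 0.2259979 = 532.44 m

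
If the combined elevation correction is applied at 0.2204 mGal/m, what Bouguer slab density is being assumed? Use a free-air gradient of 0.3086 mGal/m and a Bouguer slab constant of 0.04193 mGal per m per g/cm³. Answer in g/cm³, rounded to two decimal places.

0.2204 = 0.3086 − 0.04193 × ρ
ρ = (0.3086 − 0.2204) / 0.04193 = 2.10 g/cm³

2.10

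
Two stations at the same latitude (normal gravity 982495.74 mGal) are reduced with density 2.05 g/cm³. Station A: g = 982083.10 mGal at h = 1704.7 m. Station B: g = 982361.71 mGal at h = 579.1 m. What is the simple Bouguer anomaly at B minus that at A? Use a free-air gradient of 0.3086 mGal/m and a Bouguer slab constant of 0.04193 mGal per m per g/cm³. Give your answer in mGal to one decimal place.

Δg_SB(A) = 982083.10 − 982495.74 + 0.3086×1704.7 − 0.04193×2.05×1704.7 = -33.10 mGal
Δg_SB(B) = 982361.71 − 982495.74 + 0.3086×579.1 − 0.04193×2.05×579.1 = -5.10 mGal
Difference = -5.10 − (-33.10) = 28.00 mGal

28.0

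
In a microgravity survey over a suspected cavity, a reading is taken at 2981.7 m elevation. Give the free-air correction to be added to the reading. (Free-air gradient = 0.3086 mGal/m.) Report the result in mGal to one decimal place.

Free-air correction = 0.3086 × 2981.7 = 920.2 mGal

920.2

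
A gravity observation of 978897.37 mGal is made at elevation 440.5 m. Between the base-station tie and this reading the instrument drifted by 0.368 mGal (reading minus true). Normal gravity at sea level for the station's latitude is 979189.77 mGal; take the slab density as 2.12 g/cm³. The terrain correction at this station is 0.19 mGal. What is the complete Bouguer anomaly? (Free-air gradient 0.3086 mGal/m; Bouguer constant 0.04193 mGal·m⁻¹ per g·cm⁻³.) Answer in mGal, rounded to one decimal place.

-195.8

Drift-corrected reading = 978897.37 − (0.368) = 978897.002 mGal
Free-air correction = 0.3086 × 440.5 = 135.94 mGal
Free-air anomaly = 978897.002 − 979189.77 + (135.94) = -156.828 mGal
Bouguer slab correction = 0.04193 × 2.12 × 440.5 = 39.16 mGal
Simple Bouguer anomaly = -156.828 − (39.16) = -195.988 mGal
Complete Bouguer anomaly = -195.988 + 0.19 = -195.798 mGal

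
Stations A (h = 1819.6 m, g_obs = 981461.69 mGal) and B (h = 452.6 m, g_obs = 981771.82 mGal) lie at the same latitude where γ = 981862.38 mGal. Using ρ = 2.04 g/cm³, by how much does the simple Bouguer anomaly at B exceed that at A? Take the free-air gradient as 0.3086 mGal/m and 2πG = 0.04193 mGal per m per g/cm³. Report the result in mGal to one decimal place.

Δg_SB(A) = 981461.69 − 981862.38 + 0.3086×1819.6 − 0.04193×2.04×1819.6 = 5.20 mGal
Δg_SB(B) = 981771.82 − 981862.38 + 0.3086×452.6 − 0.04193×2.04×452.6 = 10.40 mGal
Difference = 10.40 − (5.20) = 5.20 mGal

5.2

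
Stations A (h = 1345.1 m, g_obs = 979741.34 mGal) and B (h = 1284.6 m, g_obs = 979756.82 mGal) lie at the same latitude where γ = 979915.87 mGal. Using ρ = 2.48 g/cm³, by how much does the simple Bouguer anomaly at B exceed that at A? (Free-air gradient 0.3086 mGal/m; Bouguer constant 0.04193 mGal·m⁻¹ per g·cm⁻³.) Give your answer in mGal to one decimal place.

3.1

Δg_SB(A) = 979741.34 − 979915.87 + 0.3086×1345.1 − 0.04193×2.48×1345.1 = 100.70 mGal
Δg_SB(B) = 979756.82 − 979915.87 + 0.3086×1284.6 − 0.04193×2.48×1284.6 = 103.80 mGal
Difference = 103.80 − (100.70) = 3.10 mGal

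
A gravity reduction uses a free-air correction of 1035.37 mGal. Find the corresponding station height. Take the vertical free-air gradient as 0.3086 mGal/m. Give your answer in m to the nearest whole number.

3355

h = 1035.37 / 0.3086 = 3355.06 m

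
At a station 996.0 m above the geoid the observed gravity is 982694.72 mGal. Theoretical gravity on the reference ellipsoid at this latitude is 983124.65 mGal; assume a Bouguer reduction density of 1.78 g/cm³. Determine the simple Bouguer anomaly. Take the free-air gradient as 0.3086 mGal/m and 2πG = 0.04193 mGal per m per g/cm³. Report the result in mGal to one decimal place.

Free-air correction = 0.3086 × 996.0 = 307.37 mGal
Free-air anomaly = 982694.72 − 983124.65 + (307.37) = -122.56 mGal
Bouguer slab correction = 0.04193 × 1.78 × 996.0 = 74.34 mGal
Simple Bouguer anomaly = -122.56 − (74.34) = -196.90 mGal

-196.9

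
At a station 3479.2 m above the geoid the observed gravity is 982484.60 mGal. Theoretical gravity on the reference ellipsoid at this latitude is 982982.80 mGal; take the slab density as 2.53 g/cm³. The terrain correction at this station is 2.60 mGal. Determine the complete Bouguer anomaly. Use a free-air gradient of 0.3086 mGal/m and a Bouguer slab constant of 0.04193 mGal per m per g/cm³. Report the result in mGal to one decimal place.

Free-air correction = 0.3086 × 3479.2 = 1073.68 mGal
Free-air anomaly = 982484.60 − 982982.80 + (1073.68) = 575.48 mGal
Bouguer slab correction = 0.04193 × 2.53 × 3479.2 = 369.08 mGal
Simple Bouguer anomaly = 575.48 − (369.08) = 206.40 mGal
Complete Bouguer anomaly = 206.40 + 2.60 = 209.00 mGal

209.0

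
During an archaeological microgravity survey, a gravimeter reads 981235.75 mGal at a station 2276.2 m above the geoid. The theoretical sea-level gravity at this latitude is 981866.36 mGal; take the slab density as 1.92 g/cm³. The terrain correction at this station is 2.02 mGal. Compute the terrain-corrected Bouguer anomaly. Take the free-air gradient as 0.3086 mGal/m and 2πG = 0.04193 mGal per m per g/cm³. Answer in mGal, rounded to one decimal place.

-109.4

Free-air correction = 0.3086 × 2276.2 = 702.44 mGal
Free-air anomaly = 981235.75 − 981866.36 + (702.44) = 71.83 mGal
Bouguer slab correction = 0.04193 × 1.92 × 2276.2 = 183.25 mGal
Simple Bouguer anomaly = 71.83 − (183.25) = -111.42 mGal
Complete Bouguer anomaly = -111.42 + 2.02 = -109.40 mGal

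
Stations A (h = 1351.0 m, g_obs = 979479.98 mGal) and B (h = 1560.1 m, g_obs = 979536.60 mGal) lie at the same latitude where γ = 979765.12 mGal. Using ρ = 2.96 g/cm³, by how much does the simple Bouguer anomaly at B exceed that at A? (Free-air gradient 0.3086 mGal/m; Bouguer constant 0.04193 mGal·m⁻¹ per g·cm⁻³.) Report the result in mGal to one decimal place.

Δg_SB(A) = 979479.98 − 979765.12 + 0.3086×1351.0 − 0.04193×2.96×1351.0 = -35.90 mGal
Δg_SB(B) = 979536.60 − 979765.12 + 0.3086×1560.1 − 0.04193×2.96×1560.1 = 59.30 mGal
Difference = 59.30 − (-35.90) = 95.20 mGal

95.2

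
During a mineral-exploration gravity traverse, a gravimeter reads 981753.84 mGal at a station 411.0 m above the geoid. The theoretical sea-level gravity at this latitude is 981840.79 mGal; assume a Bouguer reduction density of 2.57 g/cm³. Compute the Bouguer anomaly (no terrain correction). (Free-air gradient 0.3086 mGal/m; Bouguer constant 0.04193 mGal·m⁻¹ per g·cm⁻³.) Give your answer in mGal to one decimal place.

-4.4

Free-air correction = 0.3086 × 411.0 = 126.83 mGal
Free-air anomaly = 981753.84 − 981840.79 + (126.83) = 39.88 mGal
Bouguer slab correction = 0.04193 × 2.57 × 411.0 = 44.29 mGal
Simple Bouguer anomaly = 39.88 − (44.29) = -4.41 mGal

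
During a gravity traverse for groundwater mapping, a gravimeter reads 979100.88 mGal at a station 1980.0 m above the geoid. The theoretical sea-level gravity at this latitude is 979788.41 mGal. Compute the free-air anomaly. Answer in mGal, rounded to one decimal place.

-76.5

Free-air correction = 0.3086 × 1980.0 = 611.03 mGal
Free-air anomaly = 979100.88 − 979788.41 + (611.03) = -76.50 mGal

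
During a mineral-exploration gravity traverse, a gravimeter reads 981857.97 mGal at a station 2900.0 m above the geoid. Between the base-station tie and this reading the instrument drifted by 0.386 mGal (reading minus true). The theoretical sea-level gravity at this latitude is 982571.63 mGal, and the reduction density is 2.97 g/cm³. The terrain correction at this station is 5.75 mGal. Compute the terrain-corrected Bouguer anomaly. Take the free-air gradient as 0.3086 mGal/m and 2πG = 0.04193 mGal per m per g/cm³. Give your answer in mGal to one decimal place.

Drift-corrected reading = 981857.97 − (0.386) = 981857.584 mGal
Free-air correction = 0.3086 × 2900.0 = 894.94 mGal
Free-air anomaly = 981857.584 − 982571.63 + (894.94) = 180.894 mGal
Bouguer slab correction = 0.04193 × 2.97 × 2900.0 = 361.14 mGal
Simple Bouguer anomaly = 180.894 − (361.14) = -180.246 mGal
Complete Bouguer anomaly = -180.246 + 5.75 = -174.496 mGal

-174.5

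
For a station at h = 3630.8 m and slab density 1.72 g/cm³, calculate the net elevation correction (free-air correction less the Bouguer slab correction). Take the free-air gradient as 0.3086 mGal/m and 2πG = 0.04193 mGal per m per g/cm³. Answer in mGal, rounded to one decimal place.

858.6

Combined gradient = 0.3086 − 0.04193 × 1.72 = 0.2364804 mGal/m
Combined elevation correction = 0.2364804 × 3630.8 = 858.6 mGal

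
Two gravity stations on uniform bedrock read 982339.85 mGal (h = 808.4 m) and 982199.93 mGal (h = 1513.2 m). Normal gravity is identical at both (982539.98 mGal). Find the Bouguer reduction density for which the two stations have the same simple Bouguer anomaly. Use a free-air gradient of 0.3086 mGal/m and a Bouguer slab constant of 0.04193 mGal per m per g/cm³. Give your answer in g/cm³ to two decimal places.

Δg_obs = 982199.93 − 982339.85 = -139.92 mGal over Δh = 1513.2 − 808.4 = 704.8 m
Equal Bouguer anomalies ⇒ Δg_obs + (0.3086 − 0.04193ρ)·Δh = 0
0.3086 − 0.04193ρ = −Δg_obs/Δh = 0.19852
ρ = (0.3086 − 0.19852) / 0.04193 = 2.63 g/cm³

2.63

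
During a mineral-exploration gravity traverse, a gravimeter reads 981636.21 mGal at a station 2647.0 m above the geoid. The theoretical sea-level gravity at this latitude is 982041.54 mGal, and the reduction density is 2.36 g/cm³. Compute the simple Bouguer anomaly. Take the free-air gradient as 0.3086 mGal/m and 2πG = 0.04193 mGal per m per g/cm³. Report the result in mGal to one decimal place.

149.6

Free-air correction = 0.3086 × 2647.0 = 816.86 mGal
Free-air anomaly = 981636.21 − 982041.54 + (816.86) = 411.53 mGal
Bouguer slab correction = 0.04193 × 2.36 × 2647.0 = 261.93 mGal
Simple Bouguer anomaly = 411.53 − (261.93) = 149.60 mGal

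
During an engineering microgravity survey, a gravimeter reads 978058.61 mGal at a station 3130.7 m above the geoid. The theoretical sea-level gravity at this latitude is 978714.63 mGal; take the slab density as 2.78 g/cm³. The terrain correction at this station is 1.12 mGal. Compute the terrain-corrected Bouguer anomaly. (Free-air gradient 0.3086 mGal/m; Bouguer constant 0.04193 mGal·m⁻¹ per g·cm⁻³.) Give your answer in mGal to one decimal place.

Free-air correction = 0.3086 × 3130.7 = 966.13 mGal
Free-air anomaly = 978058.61 − 978714.63 + (966.13) = 310.11 mGal
Bouguer slab correction = 0.04193 × 2.78 × 3130.7 = 364.93 mGal
Simple Bouguer anomaly = 310.11 − (364.93) = -54.82 mGal
Complete Bouguer anomaly = -54.82 + 1.12 = -53.70 mGal

-53.7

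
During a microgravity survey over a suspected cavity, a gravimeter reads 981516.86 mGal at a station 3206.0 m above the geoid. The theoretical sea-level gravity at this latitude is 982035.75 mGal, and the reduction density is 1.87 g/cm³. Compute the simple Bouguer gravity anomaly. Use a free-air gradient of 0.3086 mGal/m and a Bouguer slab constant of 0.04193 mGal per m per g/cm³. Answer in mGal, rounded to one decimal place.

219.1

Free-air correction = 0.3086 × 3206.0 = 989.37 mGal
Free-air anomaly = 981516.86 − 982035.75 + (989.37) = 470.48 mGal
Bouguer slab correction = 0.04193 × 1.87 × 3206.0 = 251.38 mGal
Simple Bouguer anomaly = 470.48 − (251.38) = 219.10 mGal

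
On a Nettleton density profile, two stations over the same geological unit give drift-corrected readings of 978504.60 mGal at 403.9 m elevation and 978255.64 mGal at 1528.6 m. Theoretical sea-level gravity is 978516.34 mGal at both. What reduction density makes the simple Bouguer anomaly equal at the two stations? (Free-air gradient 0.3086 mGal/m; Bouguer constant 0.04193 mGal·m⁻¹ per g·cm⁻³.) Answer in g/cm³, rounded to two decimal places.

Δg_obs = 978255.64 − 978504.60 = -248.96 mGal over Δh = 1528.6 − 403.9 = 1124.7 m
Equal Bouguer anomalies ⇒ Δg_obs + (0.3086 − 0.04193ρ)·Δh = 0
0.3086 − 0.04193ρ = −Δg_obs/Δh = 0.22136
ρ = (0.3086 − 0.22136) / 0.04193 = 2.08 g/cm³

2.08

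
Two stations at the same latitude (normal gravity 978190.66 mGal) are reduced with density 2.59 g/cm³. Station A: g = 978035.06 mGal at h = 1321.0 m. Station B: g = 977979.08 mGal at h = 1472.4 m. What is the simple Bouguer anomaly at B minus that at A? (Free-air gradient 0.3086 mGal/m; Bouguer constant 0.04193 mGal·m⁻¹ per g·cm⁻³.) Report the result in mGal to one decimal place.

Δg_SB(A) = 978035.06 − 978190.66 + 0.3086×1321.0 − 0.04193×2.59×1321.0 = 108.60 mGal
Δg_SB(B) = 977979.08 − 978190.66 + 0.3086×1472.4 − 0.04193×2.59×1472.4 = 82.90 mGal
Difference = 82.90 − (108.60) = -25.70 mGal

-25.7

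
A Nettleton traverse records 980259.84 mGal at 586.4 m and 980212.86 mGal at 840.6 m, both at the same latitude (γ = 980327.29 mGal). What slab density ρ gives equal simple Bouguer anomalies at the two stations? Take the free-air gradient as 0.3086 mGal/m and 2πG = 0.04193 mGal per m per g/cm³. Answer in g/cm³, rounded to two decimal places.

Δg_obs = 980212.86 − 980259.84 = -46.98 mGal over Δh = 840.6 − 586.4 = 254.2 m
Equal Bouguer anomalies ⇒ Δg_obs + (0.3086 − 0.04193ρ)·Δh = 0
0.3086 − 0.04193ρ = −Δg_obs/Δh = 0.18482
ρ = (0.3086 − 0.18482) / 0.04193 = 2.95 g/cm³

2.95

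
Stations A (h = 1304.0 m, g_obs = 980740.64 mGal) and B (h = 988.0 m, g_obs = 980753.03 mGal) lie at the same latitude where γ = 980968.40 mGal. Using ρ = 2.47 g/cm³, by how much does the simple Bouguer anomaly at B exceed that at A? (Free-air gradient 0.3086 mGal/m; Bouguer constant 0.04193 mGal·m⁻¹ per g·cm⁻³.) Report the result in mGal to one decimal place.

-52.4

Δg_SB(A) = 980740.64 − 980968.40 + 0.3086×1304.0 − 0.04193×2.47×1304.0 = 39.60 mGal
Δg_SB(B) = 980753.03 − 980968.40 + 0.3086×988.0 − 0.04193×2.47×988.0 = -12.80 mGal
Difference = -12.80 − (39.60) = -52.40 mGal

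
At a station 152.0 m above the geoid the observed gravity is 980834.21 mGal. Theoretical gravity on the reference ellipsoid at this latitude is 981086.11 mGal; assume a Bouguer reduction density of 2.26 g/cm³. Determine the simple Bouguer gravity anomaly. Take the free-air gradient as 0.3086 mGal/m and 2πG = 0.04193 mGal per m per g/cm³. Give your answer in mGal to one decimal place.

Free-air correction = 0.3086 × 152.0 = 46.91 mGal
Free-air anomaly = 980834.21 − 981086.11 + (46.91) = -204.99 mGal
Bouguer slab correction = 0.04193 × 2.26 × 152.0 = 14.40 mGal
Simple Bouguer anomaly = -204.99 − (14.40) = -219.39 mGal

-219.4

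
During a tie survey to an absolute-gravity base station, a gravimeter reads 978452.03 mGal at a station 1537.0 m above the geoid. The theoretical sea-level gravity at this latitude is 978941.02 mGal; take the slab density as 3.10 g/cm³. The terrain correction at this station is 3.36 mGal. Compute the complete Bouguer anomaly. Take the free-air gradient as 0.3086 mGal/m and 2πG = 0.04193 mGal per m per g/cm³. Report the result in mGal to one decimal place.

Free-air correction = 0.3086 × 1537.0 = 474.32 mGal
Free-air anomaly = 978452.03 − 978941.02 + (474.32) = -14.67 mGal
Bouguer slab correction = 0.04193 × 3.10 × 1537.0 = 199.78 mGal
Simple Bouguer anomaly = -14.67 − (199.78) = -214.45 mGal
Complete Bouguer anomaly = -214.45 + 3.36 = -211.09 mGal

-211.1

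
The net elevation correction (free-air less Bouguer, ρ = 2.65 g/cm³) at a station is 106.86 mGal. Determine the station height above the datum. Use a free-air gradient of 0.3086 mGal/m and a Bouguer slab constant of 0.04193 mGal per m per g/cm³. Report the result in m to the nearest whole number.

Combined gradient = 0.3086 − 0.04193 × 2.65 = 0.1974855 mGal/m
h = 106.86 / 0.1974855 = 541.10 m

541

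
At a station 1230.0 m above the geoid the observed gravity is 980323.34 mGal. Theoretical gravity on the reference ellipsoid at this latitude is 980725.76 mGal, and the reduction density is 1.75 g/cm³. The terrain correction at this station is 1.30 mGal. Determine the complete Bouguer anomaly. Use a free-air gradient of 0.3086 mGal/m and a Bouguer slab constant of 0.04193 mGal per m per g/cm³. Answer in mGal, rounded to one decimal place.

-111.8

Free-air correction = 0.3086 × 1230.0 = 379.58 mGal
Free-air anomaly = 980323.34 − 980725.76 + (379.58) = -22.84 mGal
Bouguer slab correction = 0.04193 × 1.75 × 1230.0 = 90.25 mGal
Simple Bouguer anomaly = -22.84 − (90.25) = -113.09 mGal
Complete Bouguer anomaly = -113.09 + 1.30 = -111.79 mGal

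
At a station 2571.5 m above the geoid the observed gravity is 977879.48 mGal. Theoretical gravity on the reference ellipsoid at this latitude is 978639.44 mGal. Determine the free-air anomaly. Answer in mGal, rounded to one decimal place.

33.6

Free-air correction = 0.3086 × 2571.5 = 793.56 mGal
Free-air anomaly = 977879.48 − 978639.44 + (793.56) = 33.60 mGal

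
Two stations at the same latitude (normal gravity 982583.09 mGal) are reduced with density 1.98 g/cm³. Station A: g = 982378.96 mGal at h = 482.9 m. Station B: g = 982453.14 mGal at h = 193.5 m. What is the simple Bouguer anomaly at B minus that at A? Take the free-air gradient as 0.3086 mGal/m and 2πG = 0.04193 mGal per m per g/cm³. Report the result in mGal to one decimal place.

8.9

Δg_SB(A) = 982378.96 − 982583.09 + 0.3086×482.9 − 0.04193×1.98×482.9 = -95.20 mGal
Δg_SB(B) = 982453.14 − 982583.09 + 0.3086×193.5 − 0.04193×1.98×193.5 = -86.30 mGal
Difference = -86.30 − (-95.20) = 8.90 mGal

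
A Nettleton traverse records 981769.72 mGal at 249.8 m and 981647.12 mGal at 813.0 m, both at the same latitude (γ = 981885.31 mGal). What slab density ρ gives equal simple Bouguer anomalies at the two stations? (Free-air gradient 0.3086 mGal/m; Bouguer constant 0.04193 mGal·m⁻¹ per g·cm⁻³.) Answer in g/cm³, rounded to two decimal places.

Δg_obs = 981647.12 − 981769.72 = -122.60 mGal over Δh = 813.0 − 249.8 = 563.2 m
Equal Bouguer anomalies ⇒ Δg_obs + (0.3086 − 0.04193ρ)·Δh = 0
0.3086 − 0.04193ρ = −Δg_obs/Δh = 0.21768
ρ = (0.3086 − 0.21768) / 0.04193 = 2.17 g/cm³

2.17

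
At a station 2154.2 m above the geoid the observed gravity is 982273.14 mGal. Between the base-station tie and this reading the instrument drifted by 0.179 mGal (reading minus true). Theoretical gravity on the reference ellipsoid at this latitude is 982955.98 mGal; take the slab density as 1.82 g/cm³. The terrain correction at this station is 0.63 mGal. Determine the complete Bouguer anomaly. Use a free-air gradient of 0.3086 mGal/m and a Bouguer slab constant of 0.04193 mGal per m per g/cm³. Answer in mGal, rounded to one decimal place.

-182.0

Drift-corrected reading = 982273.14 − (0.179) = 982272.961 mGal
Free-air correction = 0.3086 × 2154.2 = 664.79 mGal
Free-air anomaly = 982272.961 − 982955.98 + (664.79) = -18.229 mGal
Bouguer slab correction = 0.04193 × 1.82 × 2154.2 = 164.39 mGal
Simple Bouguer anomaly = -18.229 − (164.39) = -182.619 mGal
Complete Bouguer anomaly = -182.619 + 0.63 = -181.989 mGal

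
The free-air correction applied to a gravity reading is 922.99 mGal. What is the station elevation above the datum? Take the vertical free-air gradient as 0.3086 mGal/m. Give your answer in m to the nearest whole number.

2991

h = 922.99 / 0.3086 = 2990.89 m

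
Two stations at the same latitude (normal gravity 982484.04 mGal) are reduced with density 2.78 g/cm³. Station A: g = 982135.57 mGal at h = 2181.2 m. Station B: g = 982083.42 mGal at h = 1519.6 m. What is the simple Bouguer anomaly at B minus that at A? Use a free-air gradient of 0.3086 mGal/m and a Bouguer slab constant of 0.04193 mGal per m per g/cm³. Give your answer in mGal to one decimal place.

-179.2

Δg_SB(A) = 982135.57 − 982484.04 + 0.3086×2181.2 − 0.04193×2.78×2181.2 = 70.40 mGal
Δg_SB(B) = 982083.42 − 982484.04 + 0.3086×1519.6 − 0.04193×2.78×1519.6 = -108.80 mGal
Difference = -108.80 − (70.40) = -179.20 mGal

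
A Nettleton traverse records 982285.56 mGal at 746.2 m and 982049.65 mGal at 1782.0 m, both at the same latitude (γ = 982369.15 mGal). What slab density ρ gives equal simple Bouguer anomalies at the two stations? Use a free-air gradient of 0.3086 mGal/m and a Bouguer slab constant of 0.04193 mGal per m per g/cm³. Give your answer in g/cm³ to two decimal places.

1.93

Δg_obs = 982049.65 − 982285.56 = -235.91 mGal over Δh = 1782.0 − 746.2 = 1035.8 m
Equal Bouguer anomalies ⇒ Δg_obs + (0.3086 − 0.04193ρ)·Δh = 0
0.3086 − 0.04193ρ = −Δg_obs/Δh = 0.22776
ρ = (0.3086 − 0.22776) / 0.04193 = 1.93 g/cm³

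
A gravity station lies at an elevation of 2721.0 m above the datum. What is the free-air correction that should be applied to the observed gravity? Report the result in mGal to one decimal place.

Free-air correction = 0.3086 × 2721.0 = 839.7 mGal

839.7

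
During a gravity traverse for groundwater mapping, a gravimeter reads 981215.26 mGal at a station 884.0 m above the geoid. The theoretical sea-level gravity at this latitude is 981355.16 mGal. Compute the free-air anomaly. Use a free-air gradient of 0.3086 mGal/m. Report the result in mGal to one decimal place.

132.9

Free-air correction = 0.3086 × 884.0 = 272.80 mGal
Free-air anomaly = 981215.26 − 981355.16 + (272.80) = 132.90 mGal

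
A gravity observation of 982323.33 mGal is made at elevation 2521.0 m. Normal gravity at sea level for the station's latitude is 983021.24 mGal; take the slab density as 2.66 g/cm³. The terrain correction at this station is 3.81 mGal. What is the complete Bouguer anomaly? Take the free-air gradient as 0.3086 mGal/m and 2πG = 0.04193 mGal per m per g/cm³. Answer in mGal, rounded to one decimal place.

-197.3

Free-air correction = 0.3086 × 2521.0 = 777.98 mGal
Free-air anomaly = 982323.33 − 983021.24 + (777.98) = 80.07 mGal
Bouguer slab correction = 0.04193 × 2.66 × 2521.0 = 281.18 mGal
Simple Bouguer anomaly = 80.07 − (281.18) = -201.11 mGal
Complete Bouguer anomaly = -201.11 + 3.81 = -197.30 mGal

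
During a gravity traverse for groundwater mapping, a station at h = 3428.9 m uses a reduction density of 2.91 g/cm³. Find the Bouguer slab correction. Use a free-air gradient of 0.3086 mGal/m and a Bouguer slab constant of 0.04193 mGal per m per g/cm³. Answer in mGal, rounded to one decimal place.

418.4

Bouguer slab correction = 0.04193 × 2.91 × 3428.9 = 418.4 mGal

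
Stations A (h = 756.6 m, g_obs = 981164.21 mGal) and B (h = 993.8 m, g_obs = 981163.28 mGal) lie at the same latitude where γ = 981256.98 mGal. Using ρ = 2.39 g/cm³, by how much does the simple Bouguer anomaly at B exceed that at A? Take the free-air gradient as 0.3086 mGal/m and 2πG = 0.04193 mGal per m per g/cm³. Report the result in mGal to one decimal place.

Δg_SB(A) = 981164.21 − 981256.98 + 0.3086×756.6 − 0.04193×2.39×756.6 = 64.90 mGal
Δg_SB(B) = 981163.28 − 981256.98 + 0.3086×993.8 − 0.04193×2.39×993.8 = 113.40 mGal
Difference = 113.40 − (64.90) = 48.50 mGal

48.5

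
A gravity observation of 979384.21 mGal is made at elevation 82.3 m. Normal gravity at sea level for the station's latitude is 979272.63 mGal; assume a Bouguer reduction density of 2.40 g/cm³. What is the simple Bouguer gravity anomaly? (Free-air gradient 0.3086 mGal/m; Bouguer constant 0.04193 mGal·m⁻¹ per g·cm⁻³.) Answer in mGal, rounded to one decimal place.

Free-air correction = 0.3086 × 82.3 = 25.40 mGal
Free-air anomaly = 979384.21 − 979272.63 + (25.40) = 136.98 mGal
Bouguer slab correction = 0.04193 × 2.40 × 82.3 = 8.28 mGal
Simple Bouguer anomaly = 136.98 − (8.28) = 128.70 mGal

128.7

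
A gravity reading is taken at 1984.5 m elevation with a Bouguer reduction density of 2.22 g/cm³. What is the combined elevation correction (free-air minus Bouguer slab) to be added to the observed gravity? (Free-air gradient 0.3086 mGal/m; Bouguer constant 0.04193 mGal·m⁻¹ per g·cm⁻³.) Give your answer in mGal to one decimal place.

427.7

Combined gradient = 0.3086 − 0.04193 × 2.22 = 0.2155154 mGal/m
Combined elevation correction = 0.2155154 × 1984.5 = 427.7 mGal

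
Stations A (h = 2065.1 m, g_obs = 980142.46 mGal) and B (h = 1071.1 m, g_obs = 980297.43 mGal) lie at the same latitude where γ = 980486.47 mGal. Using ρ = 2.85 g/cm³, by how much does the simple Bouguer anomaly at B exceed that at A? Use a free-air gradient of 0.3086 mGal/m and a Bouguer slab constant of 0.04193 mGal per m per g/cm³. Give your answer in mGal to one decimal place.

Δg_SB(A) = 980142.46 − 980486.47 + 0.3086×2065.1 − 0.04193×2.85×2065.1 = 46.50 mGal
Δg_SB(B) = 980297.43 − 980486.47 + 0.3086×1071.1 − 0.04193×2.85×1071.1 = 13.50 mGal
Difference = 13.50 − (46.50) = -33.00 mGal

-33.0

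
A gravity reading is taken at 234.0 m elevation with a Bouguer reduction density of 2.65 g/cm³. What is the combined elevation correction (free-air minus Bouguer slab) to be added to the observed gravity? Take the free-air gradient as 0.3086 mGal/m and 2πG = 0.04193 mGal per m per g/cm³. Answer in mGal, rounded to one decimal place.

Combined gradient = 0.3086 − 0.04193 × 2.65 = 0.1974855 mGal/m
Combined elevation correction = 0.1974855 × 234.0 = 46.2 mGal

46.2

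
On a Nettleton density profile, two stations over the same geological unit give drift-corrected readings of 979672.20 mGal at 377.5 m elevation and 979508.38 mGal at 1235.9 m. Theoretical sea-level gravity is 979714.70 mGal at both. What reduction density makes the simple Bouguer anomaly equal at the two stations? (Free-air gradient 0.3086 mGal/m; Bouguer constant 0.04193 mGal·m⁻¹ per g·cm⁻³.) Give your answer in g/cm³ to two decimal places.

Δg_obs = 979508.38 − 979672.20 = -163.82 mGal over Δh = 1235.9 − 377.5 = 858.4 m
Equal Bouguer anomalies ⇒ Δg_obs + (0.3086 − 0.04193ρ)·Δh = 0
0.3086 − 0.04193ρ = −Δg_obs/Δh = 0.19084
ρ = (0.3086 − 0.19084) / 0.04193 = 2.81 g/cm³

2.81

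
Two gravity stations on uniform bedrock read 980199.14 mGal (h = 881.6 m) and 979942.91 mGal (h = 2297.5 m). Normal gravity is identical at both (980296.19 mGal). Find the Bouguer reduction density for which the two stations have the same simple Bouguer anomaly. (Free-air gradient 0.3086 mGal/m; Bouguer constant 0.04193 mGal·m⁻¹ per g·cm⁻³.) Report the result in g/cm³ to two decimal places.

3.04

Δg_obs = 979942.91 − 980199.14 = -256.23 mGal over Δh = 2297.5 − 881.6 = 1415.9 m
Equal Bouguer anomalies ⇒ Δg_obs + (0.3086 − 0.04193ρ)·Δh = 0
0.3086 − 0.04193ρ = −Δg_obs/Δh = 0.18097
ρ = (0.3086 − 0.18097) / 0.04193 = 3.04 g/cm³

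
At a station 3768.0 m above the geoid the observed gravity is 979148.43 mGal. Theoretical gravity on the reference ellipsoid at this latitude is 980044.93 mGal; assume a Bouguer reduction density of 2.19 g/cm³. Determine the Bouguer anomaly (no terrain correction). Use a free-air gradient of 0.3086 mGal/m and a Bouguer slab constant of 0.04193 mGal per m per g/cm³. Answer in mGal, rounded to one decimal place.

-79.7

Free-air correction = 0.3086 × 3768.0 = 1162.80 mGal
Free-air anomaly = 979148.43 − 980044.93 + (1162.80) = 266.30 mGal
Bouguer slab correction = 0.04193 × 2.19 × 3768.0 = 346.00 mGal
Simple Bouguer anomaly = 266.30 − (346.00) = -79.70 mGal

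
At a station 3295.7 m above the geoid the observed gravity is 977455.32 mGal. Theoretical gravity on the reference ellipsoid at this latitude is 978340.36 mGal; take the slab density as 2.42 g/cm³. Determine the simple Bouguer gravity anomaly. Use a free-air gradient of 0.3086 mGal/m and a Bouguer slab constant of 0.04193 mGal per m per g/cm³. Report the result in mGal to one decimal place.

-202.4

Free-air correction = 0.3086 × 3295.7 = 1017.05 mGal
Free-air anomaly = 977455.32 − 978340.36 + (1017.05) = 132.01 mGal
Bouguer slab correction = 0.04193 × 2.42 × 3295.7 = 334.42 mGal
Simple Bouguer anomaly = 132.01 − (334.42) = -202.41 mGal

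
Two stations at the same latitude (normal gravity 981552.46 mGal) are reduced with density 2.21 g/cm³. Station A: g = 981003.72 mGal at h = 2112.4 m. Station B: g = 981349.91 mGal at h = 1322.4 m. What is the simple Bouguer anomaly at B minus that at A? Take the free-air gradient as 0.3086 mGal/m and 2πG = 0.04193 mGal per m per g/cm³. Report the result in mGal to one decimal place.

175.6

Δg_SB(A) = 981003.72 − 981552.46 + 0.3086×2112.4 − 0.04193×2.21×2112.4 = -92.60 mGal
Δg_SB(B) = 981349.91 − 981552.46 + 0.3086×1322.4 − 0.04193×2.21×1322.4 = 83.00 mGal
Difference = 83.00 − (-92.60) = 175.60 mGal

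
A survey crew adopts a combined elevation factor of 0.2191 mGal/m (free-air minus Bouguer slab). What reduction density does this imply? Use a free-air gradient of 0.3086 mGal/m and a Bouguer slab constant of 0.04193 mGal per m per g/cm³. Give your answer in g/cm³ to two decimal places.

0.2191 = 0.3086 − 0.04193 × ρ
ρ = (0.3086 − 0.2191) / 0.04193 = 2.13 g/cm³

2.13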